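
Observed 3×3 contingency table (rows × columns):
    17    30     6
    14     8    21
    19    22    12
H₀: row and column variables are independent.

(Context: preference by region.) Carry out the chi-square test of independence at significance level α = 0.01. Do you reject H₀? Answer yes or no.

Row totals [53, 43, 53], col totals [50, 60, 39], n=149
χ² = (17−17.79)²/17.79 + (30−21.34)²/21.34 + (6−13.87)²/13.87 + (14−14.43)²/14.43 + (8−17.32)²/17.32 + (21−11.26)²/11.26 + (19−17.79)²/17.79 + (22−21.34)²/21.34 + (12−13.87)²/13.87 = 21.8321
df = 4
p-value (upper-tail) = 0.00022
At α=0.01: p < α → reject H₀

reject H₀: yes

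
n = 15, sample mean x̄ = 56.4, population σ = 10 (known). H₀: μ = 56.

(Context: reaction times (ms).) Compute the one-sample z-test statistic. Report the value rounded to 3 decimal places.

SE = σ/√n = 10/√15 = 2.5820
z = (x̄−μ₀)/SE = (56.4−56)/2.5820 = 0.1549

test statistic = 0.155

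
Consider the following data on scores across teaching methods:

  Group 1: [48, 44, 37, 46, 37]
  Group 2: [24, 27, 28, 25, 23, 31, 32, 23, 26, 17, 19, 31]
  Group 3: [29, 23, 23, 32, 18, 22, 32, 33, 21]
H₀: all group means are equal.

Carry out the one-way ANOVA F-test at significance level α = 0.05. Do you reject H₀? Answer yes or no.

reject H₀: yes

Group means [42.40, 25.50, 25.89], grand mean 28.885
SSB = Σnᵢ(x̄ᵢ−x̄)² = 1131.565; SSW = ΣΣ(x−x̄ᵢ)² = 599.089
MSB = 1131.565/2 = 565.7825; MSW = 599.089/23 = 26.0473
F = MSB/MSW = 21.7213
df = (2, 23)
p-value (upper-tail) = 0.00001
At α=0.05: p < α → reject H₀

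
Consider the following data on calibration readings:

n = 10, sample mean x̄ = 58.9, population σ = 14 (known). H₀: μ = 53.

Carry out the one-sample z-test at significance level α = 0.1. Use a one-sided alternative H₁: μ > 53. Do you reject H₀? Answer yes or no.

reject H₀: yes

SE = σ/√n = 14/√10 = 4.4272
z = (x̄−μ₀)/SE = (58.9−53)/4.4272 = 1.3327
p-value (one-sided, H₁ greater) = 0.09132
At α=0.1: p < α → reject H₀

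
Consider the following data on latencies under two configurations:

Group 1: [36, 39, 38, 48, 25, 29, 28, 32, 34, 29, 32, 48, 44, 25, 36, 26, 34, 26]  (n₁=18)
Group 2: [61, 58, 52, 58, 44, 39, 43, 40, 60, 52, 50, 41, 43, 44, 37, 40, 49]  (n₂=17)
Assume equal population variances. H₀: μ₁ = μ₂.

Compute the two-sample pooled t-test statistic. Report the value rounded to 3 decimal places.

test statistic = -5.358

x̄₁=33.833, s₁=7.374, n₁=18
x̄₂=47.706, s₂=7.943, n₂=17
s_p² = [17·7.374² + 16·7.943²]/33 = 58.6070
SE = √(s_p²·(1/18+1/17)) = 2.5891
t = (33.833−47.706)/2.5891 = -5.3581
df = 33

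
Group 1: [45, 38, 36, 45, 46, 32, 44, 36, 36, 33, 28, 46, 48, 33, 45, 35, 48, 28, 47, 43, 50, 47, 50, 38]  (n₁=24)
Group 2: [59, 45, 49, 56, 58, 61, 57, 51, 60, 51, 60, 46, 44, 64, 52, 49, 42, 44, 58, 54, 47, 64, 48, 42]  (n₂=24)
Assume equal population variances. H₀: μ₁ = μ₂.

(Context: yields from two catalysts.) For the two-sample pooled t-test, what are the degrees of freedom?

df = n₁ + n₂ − 2 = 24 + 24 − 2 = 46

degrees of freedom = 46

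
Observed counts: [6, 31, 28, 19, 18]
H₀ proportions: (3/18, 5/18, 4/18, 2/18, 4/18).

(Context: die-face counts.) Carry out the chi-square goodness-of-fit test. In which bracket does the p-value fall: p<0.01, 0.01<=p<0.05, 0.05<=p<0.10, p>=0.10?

n = 102; E_i = n·p_i = [17.00, 28.33, 22.67, 11.33, 22.67]
χ² = (6−17.00)²/17.00 + (31−28.33)²/28.33 + (28−22.67)²/22.67 + (19−11.33)²/11.33 + (18−22.67)²/22.67 = 14.7706
df = 4
p-value (upper-tail) = 0.00520
→ bracket: p<0.01

p-value bracket: p<0.01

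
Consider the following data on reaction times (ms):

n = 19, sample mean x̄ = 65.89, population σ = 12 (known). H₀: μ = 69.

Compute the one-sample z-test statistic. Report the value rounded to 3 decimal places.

SE = σ/√n = 12/√19 = 2.7530
z = (x̄−μ₀)/SE = (65.89−69)/2.7530 = -1.1297

test statistic = -1.130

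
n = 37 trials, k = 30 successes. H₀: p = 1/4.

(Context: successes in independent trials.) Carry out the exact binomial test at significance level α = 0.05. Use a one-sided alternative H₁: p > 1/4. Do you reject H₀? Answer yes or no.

Exact binomial: n=37, k=30, p₀=1/4=0.2500
P(X≥30) from Σ C(n,i)·p₀^i·(1−p₀)^(n−i)
p-value (one-sided, H₁ greater) = 0.00000
At α=0.05: p < α → reject H₀

reject H₀: yes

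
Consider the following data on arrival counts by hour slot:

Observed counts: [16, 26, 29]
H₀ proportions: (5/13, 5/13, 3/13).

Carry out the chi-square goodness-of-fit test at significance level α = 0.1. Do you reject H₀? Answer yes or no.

n = 71; E_i = n·p_i = [27.31, 27.31, 16.38]
χ² = (16−27.31)²/27.31 + (26−27.31)²/27.31 + (29−16.38)²/16.38 = 14.4582
df = 2
p-value (upper-tail) = 0.00073
At α=0.1: p < α → reject H₀

reject H₀: yes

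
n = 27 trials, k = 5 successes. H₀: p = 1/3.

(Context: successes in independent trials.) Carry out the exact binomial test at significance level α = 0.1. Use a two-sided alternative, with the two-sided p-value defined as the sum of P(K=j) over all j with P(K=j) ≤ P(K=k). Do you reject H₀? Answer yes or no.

reject H₀: no

Exact binomial: n=27, k=5, p₀=1/3=0.3333
P(X=j) = C(n,j)·p₀^j·(1−p₀)^(n−j); p = Σ P(X=j) over j with P(X=j) ≤ P(X=5)
p-value (two-sided) = 0.15097
At α=0.1: p ≥ α → fail to reject H₀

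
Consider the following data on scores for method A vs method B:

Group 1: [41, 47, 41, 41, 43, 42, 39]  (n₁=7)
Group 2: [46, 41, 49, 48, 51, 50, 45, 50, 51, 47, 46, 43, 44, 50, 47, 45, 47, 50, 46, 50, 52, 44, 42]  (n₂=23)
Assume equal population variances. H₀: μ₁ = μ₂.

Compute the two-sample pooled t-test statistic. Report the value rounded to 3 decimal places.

test statistic = -3.973

x̄₁=42.000, s₁=2.517, n₁=7
x̄₂=47.130, s₂=3.109, n₂=23
s_p² = [6·2.517² + 22·3.109²]/28 = 8.9503
SE = √(s_p²·(1/7+1/23)) = 1.2914
t = (42.000−47.130)/1.2914 = -3.9727
df = 28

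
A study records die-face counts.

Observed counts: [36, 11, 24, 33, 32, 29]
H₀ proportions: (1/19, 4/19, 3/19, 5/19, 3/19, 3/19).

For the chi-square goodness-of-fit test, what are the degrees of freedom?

df = k − 1 = 6 − 1 = 5

degrees of freedom = 5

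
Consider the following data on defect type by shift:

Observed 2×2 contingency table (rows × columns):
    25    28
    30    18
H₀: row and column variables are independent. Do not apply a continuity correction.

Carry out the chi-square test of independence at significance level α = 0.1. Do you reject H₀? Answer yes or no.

Row totals [53, 48], col totals [55, 46], n=101
χ² = (25−28.86)²/28.86 + (28−24.14)²/24.14 + (30−26.14)²/26.14 + (18−21.86)²/21.86 = 2.3868
df = 1
p-value (upper-tail) = 0.12237
At α=0.1: p ≥ α → fail to reject H₀

reject H₀: no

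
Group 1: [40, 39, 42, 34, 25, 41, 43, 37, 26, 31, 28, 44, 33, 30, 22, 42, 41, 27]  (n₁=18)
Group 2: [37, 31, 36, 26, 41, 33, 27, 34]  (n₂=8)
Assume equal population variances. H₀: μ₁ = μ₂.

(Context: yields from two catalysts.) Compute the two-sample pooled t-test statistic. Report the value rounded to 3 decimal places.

test statistic = 0.569

x̄₁=34.722, s₁=7.144, n₁=18
x̄₂=33.125, s₂=5.055, n₂=8
s_p² = [17·7.144² + 7·5.055²]/24 = 43.6036
SE = √(s_p²·(1/18+1/8)) = 2.8059
t = (34.722−33.125)/2.8059 = 0.5692
df = 24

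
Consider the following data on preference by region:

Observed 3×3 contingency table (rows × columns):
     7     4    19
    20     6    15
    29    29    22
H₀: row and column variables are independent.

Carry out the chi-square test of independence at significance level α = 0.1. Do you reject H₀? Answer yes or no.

Row totals [30, 41, 80], col totals [56, 39, 56], n=151
χ² = (7−11.13)²/11.13 + (4−7.75)²/7.75 + (19−11.13)²/11.13 + (20−15.21)²/15.21 + (6−10.59)²/10.59 + (15−15.21)²/15.21 + (29−29.67)²/29.67 + (29−20.66)²/20.66 + (22−29.67)²/29.67 = 17.7817
df = 4
p-value (upper-tail) = 0.00136
At α=0.1: p < α → reject H₀

reject H₀: yes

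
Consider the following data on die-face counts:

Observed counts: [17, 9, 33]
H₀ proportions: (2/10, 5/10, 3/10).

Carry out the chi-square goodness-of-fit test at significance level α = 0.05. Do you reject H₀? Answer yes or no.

reject H₀: yes

n = 59; E_i = n·p_i = [11.80, 29.50, 17.70]
χ² = (17−11.80)²/11.80 + (9−29.50)²/29.50 + (33−17.70)²/17.70 = 29.7627
df = 2
p-value (upper-tail) = 0.00000
At α=0.05: p < α → reject H₀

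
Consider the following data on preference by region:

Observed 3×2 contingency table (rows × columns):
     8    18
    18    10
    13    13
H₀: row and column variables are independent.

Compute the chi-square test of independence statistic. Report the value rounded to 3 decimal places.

Row totals [26, 28, 26], col totals [39, 41], n=80
χ² = (8−12.68)²/12.68 + (18−13.32)²/13.32 + (18−13.65)²/13.65 + (10−14.35)²/14.35 + (13−12.68)²/12.68 + (13−13.32)²/13.32 = 6.0857
df = 2

test statistic = 6.086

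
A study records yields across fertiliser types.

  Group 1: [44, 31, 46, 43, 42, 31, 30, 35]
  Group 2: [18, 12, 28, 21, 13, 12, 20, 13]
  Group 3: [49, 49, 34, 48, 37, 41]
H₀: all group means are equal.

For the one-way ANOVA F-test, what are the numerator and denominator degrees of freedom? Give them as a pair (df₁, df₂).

k = 3 groups, N = 22 total
df = (k−1, N−k) = (3−1, 22−3) = (2, 19)

degrees of freedom = [2, 19]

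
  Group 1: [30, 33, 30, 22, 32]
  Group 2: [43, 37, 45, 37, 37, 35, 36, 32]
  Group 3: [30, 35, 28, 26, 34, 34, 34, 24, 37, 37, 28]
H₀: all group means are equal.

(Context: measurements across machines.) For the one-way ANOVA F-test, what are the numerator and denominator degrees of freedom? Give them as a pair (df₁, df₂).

k = 3 groups, N = 24 total
df = (k−1, N−k) = (3−1, 24−3) = (2, 21)

degrees of freedom = [2, 21]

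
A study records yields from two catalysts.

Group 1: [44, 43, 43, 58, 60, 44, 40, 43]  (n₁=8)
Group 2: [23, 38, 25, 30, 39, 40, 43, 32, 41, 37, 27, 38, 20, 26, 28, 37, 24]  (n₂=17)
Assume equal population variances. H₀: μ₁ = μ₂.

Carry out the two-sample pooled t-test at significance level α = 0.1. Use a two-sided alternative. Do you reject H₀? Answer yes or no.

x̄₁=46.875, s₁=7.605, n₁=8
x̄₂=32.235, s₂=7.310, n₂=17
s_p² = [7·7.605² + 16·7.310²]/23 = 54.7797
SE = √(s_p²·(1/8+1/17)) = 3.1733
t = (46.875−32.235)/3.1733 = 4.6134
df = 23
p-value (two-sided) = 0.00012
At α=0.1: p < α → reject H₀

reject H₀: yes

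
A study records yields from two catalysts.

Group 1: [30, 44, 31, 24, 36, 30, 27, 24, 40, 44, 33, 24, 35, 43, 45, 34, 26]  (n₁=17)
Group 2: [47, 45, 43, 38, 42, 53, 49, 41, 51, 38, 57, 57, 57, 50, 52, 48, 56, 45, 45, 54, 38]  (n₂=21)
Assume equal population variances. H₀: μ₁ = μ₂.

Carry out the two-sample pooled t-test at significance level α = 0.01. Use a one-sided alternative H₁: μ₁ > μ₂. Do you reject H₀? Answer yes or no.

x̄₁=33.529, s₁=7.476, n₁=17
x̄₂=47.905, s₂=6.465, n₂=21
s_p² = [16·7.476² + 20·6.465²]/36 = 48.0568
SE = √(s_p²·(1/17+1/21)) = 2.2617
t = (33.529−47.905)/2.2617 = -6.3560
df = 36
p-value (one-sided, H₁ greater) = 1.00000
At α=0.01: p ≥ α → fail to reject H₀

reject H₀: no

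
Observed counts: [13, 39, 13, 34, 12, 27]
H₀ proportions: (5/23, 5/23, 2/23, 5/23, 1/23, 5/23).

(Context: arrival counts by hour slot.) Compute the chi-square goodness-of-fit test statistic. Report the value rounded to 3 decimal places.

test statistic = 19.250

n = 138; E_i = n·p_i = [30.00, 30.00, 12.00, 30.00, 6.00, 30.00]
χ² = (13−30.00)²/30.00 + (39−30.00)²/30.00 + (13−12.00)²/12.00 + (34−30.00)²/30.00 + (12−6.00)²/6.00 + (27−30.00)²/30.00 = 19.2500
df = 5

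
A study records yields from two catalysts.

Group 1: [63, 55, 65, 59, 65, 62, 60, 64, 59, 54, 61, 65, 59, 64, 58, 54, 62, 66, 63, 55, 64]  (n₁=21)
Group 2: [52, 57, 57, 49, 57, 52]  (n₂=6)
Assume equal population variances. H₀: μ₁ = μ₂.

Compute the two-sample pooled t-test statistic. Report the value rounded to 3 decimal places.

x̄₁=60.810, s₁=3.881, n₁=21
x̄₂=54.000, s₂=3.464, n₂=6
s_p² = [20·3.881² + 5·3.464²]/25 = 14.4495
SE = √(s_p²·(1/21+1/6)) = 1.7596
t = (60.810−54.000)/1.7596 = 3.8698
df = 25

test statistic = 3.870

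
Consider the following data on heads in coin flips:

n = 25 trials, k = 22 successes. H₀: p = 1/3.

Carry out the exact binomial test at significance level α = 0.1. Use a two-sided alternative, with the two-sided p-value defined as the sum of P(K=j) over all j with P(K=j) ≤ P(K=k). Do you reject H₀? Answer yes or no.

Exact binomial: n=25, k=22, p₀=1/3=0.3333
P(X=j) = C(n,j)·p₀^j·(1−p₀)^(n−j); p = Σ P(X=j) over j with P(X=j) ≤ P(X=22)
p-value (two-sided) = 0.00000
At α=0.1: p < α → reject H₀

reject H₀: yes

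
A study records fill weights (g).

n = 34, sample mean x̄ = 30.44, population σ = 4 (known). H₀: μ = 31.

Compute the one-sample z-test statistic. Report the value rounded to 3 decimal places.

test statistic = -0.816

SE = σ/√n = 4/√34 = 0.6860
z = (x̄−μ₀)/SE = (30.44−31)/0.6860 = -0.8163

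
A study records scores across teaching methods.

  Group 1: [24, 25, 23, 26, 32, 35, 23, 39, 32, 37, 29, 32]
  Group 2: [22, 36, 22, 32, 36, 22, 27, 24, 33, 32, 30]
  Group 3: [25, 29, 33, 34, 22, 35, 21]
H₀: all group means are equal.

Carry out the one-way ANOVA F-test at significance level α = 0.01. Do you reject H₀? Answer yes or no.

Group means [29.75, 28.73, 28.43], grand mean 29.067
SSB = Σnᵢ(x̄ᵢ−x̄)² = 9.721; SSW = ΣΣ(x−x̄ᵢ)² = 854.146
MSB = 9.721/2 = 4.8603; MSW = 854.146/27 = 31.6350
F = MSB/MSW = 0.1536
df = (2, 27)
p-value (upper-tail) = 0.85833
At α=0.01: p ≥ α → fail to reject H₀

reject H₀: no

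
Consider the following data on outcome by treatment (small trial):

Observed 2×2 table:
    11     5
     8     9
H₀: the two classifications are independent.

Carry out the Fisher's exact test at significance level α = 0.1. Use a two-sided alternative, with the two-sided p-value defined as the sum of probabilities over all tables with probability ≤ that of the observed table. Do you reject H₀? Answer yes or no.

reject H₀: no

Margins: r₁=16, r₂=17, c₁=19, c₂=14, n=33
p_obs = C(16,11)·C(17,8)/C(33,19); sum pmf over tables with pmf ≤ p_obs
p-value (two-sided) = 0.29600
At α=0.1: p ≥ α → fail to reject H₀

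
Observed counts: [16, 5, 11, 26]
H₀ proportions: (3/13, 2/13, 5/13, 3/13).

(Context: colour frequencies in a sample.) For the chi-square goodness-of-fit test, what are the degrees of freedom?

df = k − 1 = 4 − 1 = 3

degrees of freedom = 3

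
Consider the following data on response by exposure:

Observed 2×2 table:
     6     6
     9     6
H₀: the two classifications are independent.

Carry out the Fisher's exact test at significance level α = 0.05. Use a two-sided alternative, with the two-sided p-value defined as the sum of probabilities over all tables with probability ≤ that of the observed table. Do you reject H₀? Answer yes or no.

reject H₀: no

Margins: r₁=12, r₂=15, c₁=15, c₂=12, n=27
p_obs = C(12,6)·C(15,9)/C(27,15); sum pmf over tables with pmf ≤ p_obs
p-value (two-sided) = 0.70682
At α=0.05: p ≥ α → fail to reject H₀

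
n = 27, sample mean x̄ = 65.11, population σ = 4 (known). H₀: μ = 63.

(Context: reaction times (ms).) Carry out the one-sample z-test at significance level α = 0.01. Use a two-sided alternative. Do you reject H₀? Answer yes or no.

reject H₀: yes

SE = σ/√n = 4/√27 = 0.7698
z = (x̄−μ₀)/SE = (65.11−63)/0.7698 = 2.7410
p-value (two-sided) = 0.00613
At α=0.01: p < α → reject H₀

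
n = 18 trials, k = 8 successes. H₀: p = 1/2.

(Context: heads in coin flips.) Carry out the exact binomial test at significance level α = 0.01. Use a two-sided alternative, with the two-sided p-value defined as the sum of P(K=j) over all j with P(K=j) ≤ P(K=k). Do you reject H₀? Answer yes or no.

Exact binomial: n=18, k=8, p₀=1/2=0.5000
P(X=j) = C(n,j)·p₀^j·(1−p₀)^(n−j); p = Σ P(X=j) over j with P(X=j) ≤ P(X=8)
p-value (two-sided) = 0.81453
At α=0.01: p ≥ α → fail to reject H₀

reject H₀: no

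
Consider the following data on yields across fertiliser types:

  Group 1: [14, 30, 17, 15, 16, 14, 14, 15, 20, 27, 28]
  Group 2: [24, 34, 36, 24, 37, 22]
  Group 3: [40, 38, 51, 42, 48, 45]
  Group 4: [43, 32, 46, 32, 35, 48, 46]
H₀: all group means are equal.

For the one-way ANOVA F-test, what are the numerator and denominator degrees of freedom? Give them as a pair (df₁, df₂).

k = 4 groups, N = 30 total
df = (k−1, N−k) = (4−1, 30−4) = (3, 26)

degrees of freedom = [3, 26]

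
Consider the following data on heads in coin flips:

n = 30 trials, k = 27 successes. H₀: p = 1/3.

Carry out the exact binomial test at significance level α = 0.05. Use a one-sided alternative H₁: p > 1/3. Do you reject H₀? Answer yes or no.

Exact binomial: n=30, k=27, p₀=1/3=0.3333
P(X≥27) from Σ C(n,i)·p₀^i·(1−p₀)^(n−i)
p-value (one-sided, H₁ greater) = 0.00000
At α=0.05: p < α → reject H₀

reject H₀: yes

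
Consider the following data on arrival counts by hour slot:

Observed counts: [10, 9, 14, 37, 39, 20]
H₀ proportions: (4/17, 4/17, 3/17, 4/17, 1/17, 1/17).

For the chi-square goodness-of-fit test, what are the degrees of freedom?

degrees of freedom = 5

df = k − 1 = 6 − 1 = 5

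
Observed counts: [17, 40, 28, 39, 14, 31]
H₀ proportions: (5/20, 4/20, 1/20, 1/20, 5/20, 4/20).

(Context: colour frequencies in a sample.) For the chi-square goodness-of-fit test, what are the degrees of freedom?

df = k − 1 = 6 − 1 = 5

degrees of freedom = 5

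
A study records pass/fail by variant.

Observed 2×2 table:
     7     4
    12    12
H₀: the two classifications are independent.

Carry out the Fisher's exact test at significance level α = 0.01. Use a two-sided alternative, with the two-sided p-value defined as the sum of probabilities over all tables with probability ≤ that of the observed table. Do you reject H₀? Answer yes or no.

reject H₀: no

Margins: r₁=11, r₂=24, c₁=19, c₂=16, n=35
p_obs = C(11,7)·C(24,12)/C(35,19); sum pmf over tables with pmf ≤ p_obs
p-value (two-sided) = 0.49277
At α=0.01: p ≥ α → fail to reject H₀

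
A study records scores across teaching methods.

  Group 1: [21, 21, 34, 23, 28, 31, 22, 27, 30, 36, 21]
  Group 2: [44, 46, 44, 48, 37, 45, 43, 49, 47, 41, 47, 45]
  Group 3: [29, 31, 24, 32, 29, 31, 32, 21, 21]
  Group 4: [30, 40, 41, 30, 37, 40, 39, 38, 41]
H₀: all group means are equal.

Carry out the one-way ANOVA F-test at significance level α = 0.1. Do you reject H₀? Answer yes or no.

Group means [26.73, 44.67, 27.78, 37.33], grand mean 34.537
SSB = Σnᵢ(x̄ᵢ−x̄)² = 2383.791; SSW = ΣΣ(x−x̄ᵢ)² = 740.404
MSB = 2383.791/3 = 794.5970; MSW = 740.404/37 = 20.0109
F = MSB/MSW = 39.7082
df = (3, 37)
p-value (upper-tail) = 0.00000
At α=0.1: p < α → reject H₀

reject H₀: yes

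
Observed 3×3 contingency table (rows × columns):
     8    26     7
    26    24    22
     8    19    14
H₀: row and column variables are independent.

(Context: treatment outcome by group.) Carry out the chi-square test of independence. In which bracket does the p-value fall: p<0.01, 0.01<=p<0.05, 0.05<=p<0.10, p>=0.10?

p-value bracket: 0.01<=p<0.05

Row totals [41, 72, 41], col totals [42, 69, 43], n=154
χ² = (8−11.18)²/11.18 + (26−18.37)²/18.37 + (7−11.45)²/11.45 + (26−19.64)²/19.64 + (24−32.26)²/32.26 + (22−20.10)²/20.10 + (8−11.18)²/11.18 + (19−18.37)²/18.37 + (14−11.45)²/11.45 = 11.6544
df = 4
p-value (upper-tail) = 0.02011
→ bracket: 0.01<=p<0.05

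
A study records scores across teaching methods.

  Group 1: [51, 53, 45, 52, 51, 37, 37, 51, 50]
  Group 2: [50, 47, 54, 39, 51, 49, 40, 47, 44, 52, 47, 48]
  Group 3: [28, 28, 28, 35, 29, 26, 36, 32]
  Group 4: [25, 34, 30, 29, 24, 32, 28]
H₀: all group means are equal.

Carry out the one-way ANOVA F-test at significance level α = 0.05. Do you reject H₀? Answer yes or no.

reject H₀: yes

Group means [47.44, 47.33, 30.25, 28.86], grand mean 39.972
SSB = Σnᵢ(x̄ᵢ−x̄)² = 2773.726; SSW = ΣΣ(x−x̄ᵢ)² = 715.246
MSB = 2773.726/3 = 924.5754; MSW = 715.246/32 = 22.3514
F = MSB/MSW = 41.3654
df = (3, 32)
p-value (upper-tail) = 0.00000
At α=0.05: p < α → reject H₀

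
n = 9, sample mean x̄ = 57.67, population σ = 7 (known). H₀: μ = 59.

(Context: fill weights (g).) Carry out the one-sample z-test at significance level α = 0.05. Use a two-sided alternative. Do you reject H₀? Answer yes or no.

reject H₀: no

SE = σ/√n = 7/√9 = 2.3333
z = (x̄−μ₀)/SE = (57.67−59)/2.3333 = -0.5700
p-value (two-sided) = 0.56868
At α=0.05: p ≥ α → fail to reject H₀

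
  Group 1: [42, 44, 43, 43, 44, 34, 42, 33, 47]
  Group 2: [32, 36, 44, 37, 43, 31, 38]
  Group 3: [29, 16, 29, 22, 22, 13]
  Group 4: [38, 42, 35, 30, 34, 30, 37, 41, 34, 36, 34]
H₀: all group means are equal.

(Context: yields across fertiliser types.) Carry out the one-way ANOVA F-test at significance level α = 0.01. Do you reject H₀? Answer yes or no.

reject H₀: yes

Group means [41.33, 37.29, 21.83, 35.55], grand mean 35.000
SSB = Σnᵢ(x̄ᵢ−x̄)² = 1441.011; SSW = ΣΣ(x−x̄ᵢ)² = 686.989
MSB = 1441.011/3 = 480.3369; MSW = 686.989/29 = 23.6893
F = MSB/MSW = 20.2766
df = (3, 29)
p-value (upper-tail) = 0.00000
At α=0.01: p < α → reject H₀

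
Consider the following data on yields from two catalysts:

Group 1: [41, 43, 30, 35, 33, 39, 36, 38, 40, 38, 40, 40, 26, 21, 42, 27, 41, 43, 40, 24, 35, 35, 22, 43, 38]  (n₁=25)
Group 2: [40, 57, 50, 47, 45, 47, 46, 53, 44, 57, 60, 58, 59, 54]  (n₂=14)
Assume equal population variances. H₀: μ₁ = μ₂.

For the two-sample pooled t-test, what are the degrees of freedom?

df = n₁ + n₂ − 2 = 25 + 14 − 2 = 37

degrees of freedom = 37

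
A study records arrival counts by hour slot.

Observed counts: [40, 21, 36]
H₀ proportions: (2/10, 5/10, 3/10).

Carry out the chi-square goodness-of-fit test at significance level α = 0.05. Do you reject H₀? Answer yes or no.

n = 97; E_i = n·p_i = [19.40, 48.50, 29.10]
χ² = (40−19.40)²/19.40 + (21−48.50)²/48.50 + (36−29.10)²/29.10 = 39.1031
df = 2
p-value (upper-tail) = 0.00000
At α=0.05: p < α → reject H₀

reject H₀: yes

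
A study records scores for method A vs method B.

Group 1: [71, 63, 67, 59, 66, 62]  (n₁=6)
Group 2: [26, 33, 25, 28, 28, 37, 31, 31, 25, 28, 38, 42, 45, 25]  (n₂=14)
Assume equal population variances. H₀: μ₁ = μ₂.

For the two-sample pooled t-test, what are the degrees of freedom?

degrees of freedom = 18

df = n₁ + n₂ − 2 = 6 + 14 − 2 = 18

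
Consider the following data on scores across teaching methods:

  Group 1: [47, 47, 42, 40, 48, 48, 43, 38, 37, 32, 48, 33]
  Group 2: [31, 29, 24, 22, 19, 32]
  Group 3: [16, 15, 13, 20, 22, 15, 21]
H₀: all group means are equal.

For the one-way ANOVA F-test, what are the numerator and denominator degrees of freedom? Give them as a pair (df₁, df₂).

degrees of freedom = [2, 22]

k = 3 groups, N = 25 total
df = (k−1, N−k) = (3−1, 25−3) = (2, 22)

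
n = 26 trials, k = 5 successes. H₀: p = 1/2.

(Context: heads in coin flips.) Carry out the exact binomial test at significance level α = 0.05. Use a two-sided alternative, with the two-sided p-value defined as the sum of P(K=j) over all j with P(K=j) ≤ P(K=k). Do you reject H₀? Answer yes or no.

Exact binomial: n=26, k=5, p₀=1/2=0.5000
P(X=j) = C(n,j)·p₀^j·(1−p₀)^(n−j); p = Σ P(X=j) over j with P(X=j) ≤ P(X=5)
p-value (two-sided) = 0.00249
At α=0.05: p < α → reject H₀

reject H₀: yes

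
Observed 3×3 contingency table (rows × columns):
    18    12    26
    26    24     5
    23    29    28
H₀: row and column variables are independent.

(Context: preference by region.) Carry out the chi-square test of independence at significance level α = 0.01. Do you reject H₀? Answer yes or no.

reject H₀: yes

Row totals [56, 55, 80], col totals [67, 65, 59], n=191
χ² = (18−19.64)²/19.64 + (12−19.06)²/19.06 + (26−17.30)²/17.30 + (26−19.29)²/19.29 + (24−18.72)²/18.72 + (5−16.99)²/16.99 + (23−28.06)²/28.06 + (29−27.23)²/27.23 + (28−24.71)²/24.71 = 20.8784
df = 4
p-value (upper-tail) = 0.00033
At α=0.01: p < α → reject H₀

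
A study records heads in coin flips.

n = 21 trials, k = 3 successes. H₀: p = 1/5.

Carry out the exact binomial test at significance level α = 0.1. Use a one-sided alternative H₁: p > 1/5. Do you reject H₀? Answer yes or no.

Exact binomial: n=21, k=3, p₀=1/5=0.2000
P(X≥3) from Σ C(n,i)·p₀^i·(1−p₀)^(n−i)
p-value (one-sided, H₁ greater) = 0.82130
At α=0.1: p ≥ α → fail to reject H₀

reject H₀: no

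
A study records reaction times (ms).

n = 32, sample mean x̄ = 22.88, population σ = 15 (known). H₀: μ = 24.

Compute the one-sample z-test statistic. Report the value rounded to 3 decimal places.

test statistic = -0.422

SE = σ/√n = 15/√32 = 2.6517
z = (x̄−μ₀)/SE = (22.88−24)/2.6517 = -0.4224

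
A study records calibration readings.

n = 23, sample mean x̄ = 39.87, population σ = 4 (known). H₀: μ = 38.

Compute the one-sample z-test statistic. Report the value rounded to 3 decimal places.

SE = σ/√n = 4/√23 = 0.8341
z = (x̄−μ₀)/SE = (39.87−38)/0.8341 = 2.2421

test statistic = 2.242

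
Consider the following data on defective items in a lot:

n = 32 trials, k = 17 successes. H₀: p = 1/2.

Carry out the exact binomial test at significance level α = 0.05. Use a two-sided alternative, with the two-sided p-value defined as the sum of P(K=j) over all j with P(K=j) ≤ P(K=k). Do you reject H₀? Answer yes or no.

Exact binomial: n=32, k=17, p₀=1/2=0.5000
P(X=j) = C(n,j)·p₀^j·(1−p₀)^(n−j); p = Σ P(X=j) over j with P(X=j) ≤ P(X=17)
p-value (two-sided) = 0.86005
At α=0.05: p ≥ α → fail to reject H₀

reject H₀: no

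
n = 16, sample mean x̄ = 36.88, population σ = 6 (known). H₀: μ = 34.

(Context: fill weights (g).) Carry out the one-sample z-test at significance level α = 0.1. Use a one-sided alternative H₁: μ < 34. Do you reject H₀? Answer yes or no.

SE = σ/√n = 6/√16 = 1.5000
z = (x̄−μ₀)/SE = (36.88−34)/1.5000 = 1.9200
p-value (one-sided, H₁ less) = 0.97257
At α=0.1: p ≥ α → fail to reject H₀

reject H₀: no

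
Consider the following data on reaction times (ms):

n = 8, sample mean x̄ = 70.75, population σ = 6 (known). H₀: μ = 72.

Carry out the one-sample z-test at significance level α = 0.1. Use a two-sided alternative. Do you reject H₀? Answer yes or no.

SE = σ/√n = 6/√8 = 2.1213
z = (x̄−μ₀)/SE = (70.75−72)/2.1213 = -0.5893
p-value (two-sided) = 0.55569
At α=0.1: p ≥ α → fail to reject H₀

reject H₀: no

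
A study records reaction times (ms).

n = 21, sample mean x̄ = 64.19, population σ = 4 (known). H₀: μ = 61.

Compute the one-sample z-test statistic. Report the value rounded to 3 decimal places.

test statistic = 3.655

SE = σ/√n = 4/√21 = 0.8729
z = (x̄−μ₀)/SE = (64.19−61)/0.8729 = 3.6546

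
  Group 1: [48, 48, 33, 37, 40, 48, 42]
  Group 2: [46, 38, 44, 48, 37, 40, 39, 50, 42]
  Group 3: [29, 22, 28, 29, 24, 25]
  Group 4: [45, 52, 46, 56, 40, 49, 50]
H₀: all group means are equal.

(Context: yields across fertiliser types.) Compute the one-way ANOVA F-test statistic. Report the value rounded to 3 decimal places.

test statistic = 24.246

Group means [42.29, 42.67, 26.17, 48.29], grand mean 40.517
SSB = Σnᵢ(x̄ᵢ−x̄)² = 1721.551; SSW = ΣΣ(x−x̄ᵢ)² = 591.690
MSB = 1721.551/3 = 573.8503; MSW = 591.690/25 = 23.6676
F = MSB/MSW = 24.2462
df = (3, 25)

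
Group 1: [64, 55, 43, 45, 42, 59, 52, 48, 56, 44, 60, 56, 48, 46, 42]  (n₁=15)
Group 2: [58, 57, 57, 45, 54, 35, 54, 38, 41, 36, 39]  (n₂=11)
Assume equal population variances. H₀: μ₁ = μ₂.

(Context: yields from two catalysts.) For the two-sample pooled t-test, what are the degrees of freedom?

degrees of freedom = 24

df = n₁ + n₂ − 2 = 15 + 11 − 2 = 24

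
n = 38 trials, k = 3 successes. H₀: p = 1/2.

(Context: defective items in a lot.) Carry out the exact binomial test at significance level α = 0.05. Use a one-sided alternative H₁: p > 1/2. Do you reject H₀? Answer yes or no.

reject H₀: no

Exact binomial: n=38, k=3, p₀=1/2=0.5000
P(X≥3) from Σ C(n,i)·p₀^i·(1−p₀)^(n−i)
p-value (one-sided, H₁ greater) = 1.00000
At α=0.05: p ≥ α → fail to reject H₀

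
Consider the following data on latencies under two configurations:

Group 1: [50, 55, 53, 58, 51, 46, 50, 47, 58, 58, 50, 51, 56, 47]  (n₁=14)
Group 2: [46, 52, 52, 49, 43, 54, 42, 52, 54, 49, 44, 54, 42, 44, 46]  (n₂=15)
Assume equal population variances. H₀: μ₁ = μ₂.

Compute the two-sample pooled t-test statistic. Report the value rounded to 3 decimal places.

x̄₁=52.143, s₁=4.240, n₁=14
x̄₂=48.200, s₂=4.586, n₂=15
s_p² = [13·4.240² + 14·4.586²]/27 = 19.5598
SE = √(s_p²·(1/14+1/15)) = 1.6435
t = (52.143−48.200)/1.6435 = 2.3991
df = 27

test statistic = 2.399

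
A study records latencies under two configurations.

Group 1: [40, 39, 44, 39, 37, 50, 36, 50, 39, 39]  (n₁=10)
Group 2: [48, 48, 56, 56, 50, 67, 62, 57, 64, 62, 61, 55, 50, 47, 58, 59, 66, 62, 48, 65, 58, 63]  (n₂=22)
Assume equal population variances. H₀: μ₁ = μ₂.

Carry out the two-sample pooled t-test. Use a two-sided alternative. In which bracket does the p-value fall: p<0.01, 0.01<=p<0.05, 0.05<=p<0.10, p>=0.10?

x̄₁=41.300, s₁=5.034, n₁=10
x̄₂=57.364, s₂=6.441, n₂=22
s_p² = [9·5.034² + 21·6.441²]/30 = 36.6397
SE = √(s_p²·(1/10+1/22)) = 2.3086
t = (41.300−57.364)/2.3086 = -6.9583
df = 30
p-value (two-sided) = 0.00000
→ bracket: p<0.01

p-value bracket: p<0.01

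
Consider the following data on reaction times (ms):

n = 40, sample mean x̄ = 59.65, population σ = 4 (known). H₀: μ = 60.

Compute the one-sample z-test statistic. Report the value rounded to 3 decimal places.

SE = σ/√n = 4/√40 = 0.6325
z = (x̄−μ₀)/SE = (59.65−60)/0.6325 = -0.5534

test statistic = -0.553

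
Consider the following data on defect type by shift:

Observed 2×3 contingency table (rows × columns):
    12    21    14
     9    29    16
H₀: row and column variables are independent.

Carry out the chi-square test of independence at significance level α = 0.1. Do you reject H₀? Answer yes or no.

Row totals [47, 54], col totals [21, 50, 30], n=101
χ² = (12−9.77)²/9.77 + (21−23.27)²/23.27 + (14−13.96)²/13.96 + (9−11.23)²/11.23 + (29−26.73)²/26.73 + (16−16.04)²/16.04 = 1.3633
df = 2
p-value (upper-tail) = 0.50578
At α=0.1: p ≥ α → fail to reject H₀

reject H₀: no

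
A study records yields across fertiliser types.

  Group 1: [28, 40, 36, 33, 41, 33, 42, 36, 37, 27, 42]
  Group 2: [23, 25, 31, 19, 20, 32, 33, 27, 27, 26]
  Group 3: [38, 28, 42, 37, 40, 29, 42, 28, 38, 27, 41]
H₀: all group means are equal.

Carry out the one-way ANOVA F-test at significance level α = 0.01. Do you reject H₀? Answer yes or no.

Group means [35.91, 26.30, 35.45], grand mean 32.750
SSB = Σnᵢ(x̄ᵢ−x̄)² = 606.264; SSW = ΣΣ(x−x̄ᵢ)² = 859.736
MSB = 606.264/2 = 303.1318; MSW = 859.736/29 = 29.6461
F = MSB/MSW = 10.2250
df = (2, 29)
p-value (upper-tail) = 0.00044
At α=0.01: p < α → reject H₀

reject H₀: yes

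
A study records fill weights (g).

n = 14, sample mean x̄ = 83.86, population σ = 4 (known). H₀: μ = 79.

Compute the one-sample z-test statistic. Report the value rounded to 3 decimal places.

test statistic = 4.546

SE = σ/√n = 4/√14 = 1.0690
z = (x̄−μ₀)/SE = (83.86−79)/1.0690 = 4.5461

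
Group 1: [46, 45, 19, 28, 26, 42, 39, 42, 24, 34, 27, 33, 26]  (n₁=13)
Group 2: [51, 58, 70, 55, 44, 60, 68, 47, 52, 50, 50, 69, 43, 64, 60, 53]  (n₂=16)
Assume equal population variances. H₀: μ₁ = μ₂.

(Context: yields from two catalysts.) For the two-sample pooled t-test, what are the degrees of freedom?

df = n₁ + n₂ − 2 = 13 + 16 − 2 = 27

degrees of freedom = 27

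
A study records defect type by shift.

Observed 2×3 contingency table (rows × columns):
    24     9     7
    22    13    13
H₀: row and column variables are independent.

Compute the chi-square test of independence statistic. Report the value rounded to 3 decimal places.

test statistic = 1.903

Row totals [40, 48], col totals [46, 22, 20], n=88
χ² = (24−20.91)²/20.91 + (9−10.00)²/10.00 + (7−9.09)²/9.09 + (22−25.09)²/25.09 + (13−12.00)²/12.00 + (13−10.91)²/10.91 = 1.9027
df = 2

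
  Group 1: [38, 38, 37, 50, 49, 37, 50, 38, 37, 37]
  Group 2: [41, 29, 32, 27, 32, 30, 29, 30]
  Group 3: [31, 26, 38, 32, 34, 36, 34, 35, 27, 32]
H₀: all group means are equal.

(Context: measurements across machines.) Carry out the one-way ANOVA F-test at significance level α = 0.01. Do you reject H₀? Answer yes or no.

reject H₀: yes

Group means [41.10, 31.25, 32.50], grand mean 35.214
SSB = Σnᵢ(x̄ᵢ−x̄)² = 545.814; SSW = ΣΣ(x−x̄ᵢ)² = 572.900
MSB = 545.814/2 = 272.9071; MSW = 572.900/25 = 22.9160
F = MSB/MSW = 11.9090
df = (2, 25)
p-value (upper-tail) = 0.00023
At α=0.01: p < α → reject H₀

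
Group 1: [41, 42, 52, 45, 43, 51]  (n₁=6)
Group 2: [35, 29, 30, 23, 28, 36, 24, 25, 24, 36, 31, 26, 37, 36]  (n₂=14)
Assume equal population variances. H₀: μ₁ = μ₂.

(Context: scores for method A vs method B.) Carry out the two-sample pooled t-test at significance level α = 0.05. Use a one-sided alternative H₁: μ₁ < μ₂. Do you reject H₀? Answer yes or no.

x̄₁=45.667, s₁=4.719, n₁=6
x̄₂=30.000, s₂=5.189, n₂=14
s_p² = [5·4.719² + 13·5.189²]/18 = 25.6296
SE = √(s_p²·(1/6+1/14)) = 2.4703
t = (45.667−30.000)/2.4703 = 6.3421
df = 18
p-value (one-sided, H₁ less) = 1.00000
At α=0.05: p ≥ α → fail to reject H₀

reject H₀: no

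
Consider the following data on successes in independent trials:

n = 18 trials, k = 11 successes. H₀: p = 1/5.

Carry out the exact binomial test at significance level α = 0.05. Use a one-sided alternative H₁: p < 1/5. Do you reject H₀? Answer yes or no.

reject H₀: no

Exact binomial: n=18, k=11, p₀=1/5=0.2000
P(X≤11) from Σ C(n,i)·p₀^i·(1−p₀)^(n−i)
p-value (one-sided, H₁ less) = 0.99998
At α=0.05: p ≥ α → fail to reject H₀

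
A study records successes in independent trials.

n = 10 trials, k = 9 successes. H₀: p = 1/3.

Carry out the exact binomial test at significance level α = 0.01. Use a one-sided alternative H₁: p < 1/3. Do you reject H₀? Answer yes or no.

reject H₀: no

Exact binomial: n=10, k=9, p₀=1/3=0.3333
P(X≤9) from Σ C(n,i)·p₀^i·(1−p₀)^(n−i)
p-value (one-sided, H₁ less) = 0.99998
At α=0.01: p ≥ α → fail to reject H₀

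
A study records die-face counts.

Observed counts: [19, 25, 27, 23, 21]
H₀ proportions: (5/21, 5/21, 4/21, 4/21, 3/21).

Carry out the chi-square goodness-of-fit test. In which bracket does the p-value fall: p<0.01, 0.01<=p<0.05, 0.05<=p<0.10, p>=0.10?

p-value bracket: p>=0.10

n = 115; E_i = n·p_i = [27.38, 27.38, 21.90, 21.90, 16.43]
χ² = (19−27.38)²/27.38 + (25−27.38)²/27.38 + (27−21.90)²/21.90 + (23−21.90)²/21.90 + (21−16.43)²/16.43 = 5.2843
df = 4
p-value (upper-tail) = 0.25935
→ bracket: p>=0.10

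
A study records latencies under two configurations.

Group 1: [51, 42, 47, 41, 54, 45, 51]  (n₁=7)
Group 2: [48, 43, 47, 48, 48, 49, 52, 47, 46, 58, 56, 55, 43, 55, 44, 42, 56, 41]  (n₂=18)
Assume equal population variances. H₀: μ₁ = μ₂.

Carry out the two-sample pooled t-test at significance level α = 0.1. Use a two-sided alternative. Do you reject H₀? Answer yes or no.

x̄₁=47.286, s₁=4.923, n₁=7
x̄₂=48.778, s₂=5.364, n₂=18
s_p² = [6·4.923² + 17·5.364²]/23 = 27.5887
SE = √(s_p²·(1/7+1/18)) = 2.3396
t = (47.286−48.778)/2.3396 = -0.6377
df = 23
p-value (two-sided) = 0.52995
At α=0.1: p ≥ α → fail to reject H₀

reject H₀: no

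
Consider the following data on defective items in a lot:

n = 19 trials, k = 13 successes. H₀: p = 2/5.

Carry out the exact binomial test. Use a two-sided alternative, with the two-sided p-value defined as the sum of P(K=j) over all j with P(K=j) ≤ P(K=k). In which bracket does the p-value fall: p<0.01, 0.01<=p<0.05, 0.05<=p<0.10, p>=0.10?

Exact binomial: n=19, k=13, p₀=2/5=0.4000
P(X=j) = C(n,j)·p₀^j·(1−p₀)^(n−j); p = Σ P(X=j) over j with P(X=j) ≤ P(X=13)
p-value (two-sided) = 0.01703
→ bracket: 0.01<=p<0.05

p-value bracket: 0.01<=p<0.05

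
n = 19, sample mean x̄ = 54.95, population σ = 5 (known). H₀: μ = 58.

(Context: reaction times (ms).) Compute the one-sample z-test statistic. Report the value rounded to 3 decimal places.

test statistic = -2.659

SE = σ/√n = 5/√19 = 1.1471
z = (x̄−μ₀)/SE = (54.95−58)/1.1471 = -2.6589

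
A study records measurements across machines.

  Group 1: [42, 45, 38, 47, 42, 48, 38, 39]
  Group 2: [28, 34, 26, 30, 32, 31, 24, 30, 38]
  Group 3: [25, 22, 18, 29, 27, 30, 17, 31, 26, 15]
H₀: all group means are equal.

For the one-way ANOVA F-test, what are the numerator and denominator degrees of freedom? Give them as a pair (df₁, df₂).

degrees of freedom = [2, 24]

k = 3 groups, N = 27 total
df = (k−1, N−k) = (3−1, 27−3) = (2, 24)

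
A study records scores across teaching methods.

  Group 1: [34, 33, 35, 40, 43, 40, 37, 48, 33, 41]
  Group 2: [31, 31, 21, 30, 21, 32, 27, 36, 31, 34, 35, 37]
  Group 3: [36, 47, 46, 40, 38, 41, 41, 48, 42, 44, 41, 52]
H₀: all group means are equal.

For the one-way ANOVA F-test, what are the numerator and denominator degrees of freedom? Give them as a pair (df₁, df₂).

k = 3 groups, N = 34 total
df = (k−1, N−k) = (3−1, 34−3) = (2, 31)

degrees of freedom = [2, 31]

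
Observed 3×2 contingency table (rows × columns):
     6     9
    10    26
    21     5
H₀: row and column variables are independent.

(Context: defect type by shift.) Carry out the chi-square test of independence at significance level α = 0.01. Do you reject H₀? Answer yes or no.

Row totals [15, 36, 26], col totals [37, 40], n=77
χ² = (6−7.21)²/7.21 + (9−7.79)²/7.79 + (10−17.30)²/17.30 + (26−18.70)²/18.70 + (21−12.49)²/12.49 + (5−13.51)²/13.51 = 17.4669
df = 2
p-value (upper-tail) = 0.00016
At α=0.01: p < α → reject H₀

reject H₀: yes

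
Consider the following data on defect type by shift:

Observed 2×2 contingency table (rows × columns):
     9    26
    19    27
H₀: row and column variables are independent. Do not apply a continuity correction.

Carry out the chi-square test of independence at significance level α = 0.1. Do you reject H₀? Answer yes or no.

reject H₀: no

Row totals [35, 46], col totals [28, 53], n=81
χ² = (9−12.10)²/12.10 + (26−22.90)²/22.90 + (19−15.90)²/15.90 + (27−30.10)²/30.10 = 2.1359
df = 1
p-value (upper-tail) = 0.14389
At α=0.1: p ≥ α → fail to reject H₀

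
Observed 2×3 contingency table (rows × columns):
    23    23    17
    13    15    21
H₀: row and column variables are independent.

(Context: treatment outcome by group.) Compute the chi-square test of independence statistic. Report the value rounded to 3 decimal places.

test statistic = 3.183

Row totals [63, 49], col totals [36, 38, 38], n=112
χ² = (23−20.25)²/20.25 + (23−21.38)²/21.38 + (17−21.38)²/21.38 + (13−15.75)²/15.75 + (15−16.62)²/16.62 + (21−16.62)²/16.62 = 3.1828
df = 2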